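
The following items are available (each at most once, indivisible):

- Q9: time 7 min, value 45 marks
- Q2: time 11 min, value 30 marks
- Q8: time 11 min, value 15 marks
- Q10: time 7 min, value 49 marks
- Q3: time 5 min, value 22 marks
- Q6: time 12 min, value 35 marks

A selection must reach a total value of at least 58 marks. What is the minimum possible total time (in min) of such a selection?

Subsets with value ≥ 58, sorted by total time:
- Q10+Q3: time 12, value 71
- Q9+Q3: time 12, value 67
Minimum time: 12 min.

12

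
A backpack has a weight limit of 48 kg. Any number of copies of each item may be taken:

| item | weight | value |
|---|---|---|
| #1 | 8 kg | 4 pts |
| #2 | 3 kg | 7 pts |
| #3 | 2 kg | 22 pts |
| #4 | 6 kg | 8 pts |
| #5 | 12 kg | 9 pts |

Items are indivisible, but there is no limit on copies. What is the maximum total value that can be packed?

Best value-per-unit is #3 at 22/2, and filling with it alone uses weight 24×2=48. No mix of the others beats 24×22 = 528.

528 pts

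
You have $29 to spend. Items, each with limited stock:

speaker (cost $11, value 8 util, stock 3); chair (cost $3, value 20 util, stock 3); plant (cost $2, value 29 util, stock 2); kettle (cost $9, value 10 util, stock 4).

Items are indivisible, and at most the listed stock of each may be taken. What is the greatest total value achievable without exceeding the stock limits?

128 util

Top feasible selections:
- 3×chair + 2×plant + 1×kettle: cost 22, value 128
- 1×speaker + 3×chair + 2×plant: cost 24, value 126
- 3×chair + 2×plant: cost 13, value 118
- 2×chair + 2×plant + 2×kettle: cost 28, value 118
Best: 128 util.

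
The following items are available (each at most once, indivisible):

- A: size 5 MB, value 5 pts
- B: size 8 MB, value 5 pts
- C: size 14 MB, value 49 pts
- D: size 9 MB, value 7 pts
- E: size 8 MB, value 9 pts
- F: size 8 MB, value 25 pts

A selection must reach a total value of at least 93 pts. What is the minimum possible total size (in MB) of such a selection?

43

Subsets with value ≥ 93, sorted by total size:
- A+B+C+E+F: size 43, value 93
- A+C+D+E+F: size 44, value 95
Minimum size: 43 MB.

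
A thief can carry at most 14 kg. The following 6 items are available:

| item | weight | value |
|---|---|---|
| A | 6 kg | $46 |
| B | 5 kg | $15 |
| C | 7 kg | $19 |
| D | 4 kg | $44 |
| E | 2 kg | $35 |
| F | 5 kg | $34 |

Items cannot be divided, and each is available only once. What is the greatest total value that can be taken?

$125

Check high-value combinations within 14 kg:
- A+D+E: weight 6+4+2=12, value 46+44+35=125
- A+E+F: weight 6+2+5=13, value 46+35+34=115
- D+E+F: weight 4+2+5=11, value 44+35+34=113
Best: $125.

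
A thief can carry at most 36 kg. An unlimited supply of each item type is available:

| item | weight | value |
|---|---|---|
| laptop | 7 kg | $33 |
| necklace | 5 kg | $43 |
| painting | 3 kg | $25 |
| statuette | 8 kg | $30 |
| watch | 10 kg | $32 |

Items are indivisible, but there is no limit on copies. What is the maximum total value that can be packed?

$308

Best value-per-unit is necklace at 43/5; filling with it alone gives 7×43 = 301.
Optimal mix: 6×necklace + 2×painting → weight 36, value 308.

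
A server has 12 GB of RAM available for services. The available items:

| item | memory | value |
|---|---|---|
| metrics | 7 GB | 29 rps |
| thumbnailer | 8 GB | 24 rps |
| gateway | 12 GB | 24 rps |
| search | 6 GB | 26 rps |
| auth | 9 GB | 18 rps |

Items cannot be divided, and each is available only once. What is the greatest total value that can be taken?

This is a 0/1 knapsack; check combinations near the capacity.
- metrics: memory 7, value 29
- search: memory 6, value 26
- thumbnailer: memory 8, value 24
Best: 29 rps.

29 rps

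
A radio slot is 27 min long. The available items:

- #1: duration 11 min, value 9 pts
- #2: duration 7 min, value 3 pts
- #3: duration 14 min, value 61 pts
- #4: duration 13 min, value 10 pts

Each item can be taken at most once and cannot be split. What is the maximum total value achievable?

71 pts

Check high-value combinations within 27 min:
- #3+#4: duration 14+13=27, value 61+10=71
- #1+#3: duration 11+14=25, value 9+61=70
- #2+#3: duration 7+14=21, value 3+61=64
Best: 71 pts.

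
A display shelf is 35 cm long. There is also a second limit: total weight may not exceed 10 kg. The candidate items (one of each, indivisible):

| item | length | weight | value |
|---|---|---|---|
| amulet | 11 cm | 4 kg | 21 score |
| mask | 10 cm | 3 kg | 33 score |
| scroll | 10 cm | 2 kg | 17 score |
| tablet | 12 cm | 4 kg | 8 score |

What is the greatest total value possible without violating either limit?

Feasible sets respecting both limits:
- amulet+mask+scroll: length 31, weight 9, value 71
- mask+scroll+tablet: length 32, weight 9, value 58
- amulet+mask: length 21, weight 7, value 54
Best: 71 score.

71 score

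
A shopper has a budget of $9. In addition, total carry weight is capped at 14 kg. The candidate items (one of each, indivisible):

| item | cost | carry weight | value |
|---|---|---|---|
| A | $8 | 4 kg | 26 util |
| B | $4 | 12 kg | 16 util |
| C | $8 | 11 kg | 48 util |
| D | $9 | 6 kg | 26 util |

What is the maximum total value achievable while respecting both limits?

Feasible sets respecting both limits:
- C: cost 8, carry weight 11, value 48
- A: cost 8, carry weight 4, value 26
- D: cost 9, carry weight 6, value 26
- B: cost 4, carry weight 12, value 16
Best: 48 util.

48 util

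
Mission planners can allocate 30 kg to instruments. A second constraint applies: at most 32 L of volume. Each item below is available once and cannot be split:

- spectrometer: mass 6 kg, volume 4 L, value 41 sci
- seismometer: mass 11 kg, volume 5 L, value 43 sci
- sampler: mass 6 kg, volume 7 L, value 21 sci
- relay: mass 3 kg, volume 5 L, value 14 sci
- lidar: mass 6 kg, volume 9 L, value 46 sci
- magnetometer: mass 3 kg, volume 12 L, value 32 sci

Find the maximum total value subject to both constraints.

162 sci

Feasible sets respecting both limits:
- spectrometer+seismometer+lidar+magnetometer: mass 26, volume 30, value 162
- spectrometer+seismometer+sampler+lidar: mass 29, volume 25, value 151
- spectrometer+seismometer+relay+lidar: mass 26, volume 23, value 144
- spectrometer+sampler+lidar+magnetometer: mass 21, volume 32, value 140
Best: 162 sci.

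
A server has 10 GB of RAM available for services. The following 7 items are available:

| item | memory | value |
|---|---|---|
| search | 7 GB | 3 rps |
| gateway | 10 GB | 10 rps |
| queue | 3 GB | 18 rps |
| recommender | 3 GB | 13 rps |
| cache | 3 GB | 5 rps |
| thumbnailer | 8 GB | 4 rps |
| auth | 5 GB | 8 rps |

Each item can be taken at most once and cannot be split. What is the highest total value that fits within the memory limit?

Check high-value combinations within 10 GB:
- queue+recommender+cache: memory 3+3+3=9, value 18+13+5=36
- queue+recommender: memory 3+3=6, value 18+13=31
- queue+auth: memory 3+5=8, value 18+8=26
Best: 36 rps.

36 rps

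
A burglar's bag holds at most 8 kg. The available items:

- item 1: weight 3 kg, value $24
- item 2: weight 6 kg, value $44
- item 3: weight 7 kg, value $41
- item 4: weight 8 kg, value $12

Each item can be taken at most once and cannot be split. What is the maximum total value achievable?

Check high-value combinations within 8 kg:
- item 2: weight 6, value 44
- item 3: weight 7, value 41
- item 1: weight 3, value 24
- item 4: weight 8, value 12
Best: $44.

$44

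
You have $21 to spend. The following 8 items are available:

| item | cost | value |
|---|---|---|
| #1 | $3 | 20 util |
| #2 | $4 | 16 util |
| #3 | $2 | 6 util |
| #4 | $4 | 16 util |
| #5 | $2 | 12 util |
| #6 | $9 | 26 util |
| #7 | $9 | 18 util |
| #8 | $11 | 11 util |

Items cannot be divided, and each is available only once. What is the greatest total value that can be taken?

80 util

Check high-value combinations within $21:
- #1+#2+#3+#5+#6: cost 3+4+2+2+9=20, value 20+16+6+12+26=80
- #1+#3+#4+#5+#6: cost 3+2+4+2+9=20, value 20+6+16+12+26=80
- #1+#2+#4+#6: cost 3+4+4+9=20, value 20+16+16+26=78
- #2+#3+#4+#5+#6: cost 4+2+4+2+9=21, value 16+6+16+12+26=76
Best: 80 util.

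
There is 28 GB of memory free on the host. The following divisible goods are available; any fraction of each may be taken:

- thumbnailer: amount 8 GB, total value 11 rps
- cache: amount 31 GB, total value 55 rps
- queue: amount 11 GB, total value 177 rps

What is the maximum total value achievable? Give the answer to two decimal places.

207.16

Take in order of value per unit:
- queue (177/11 per unit): all 11 → value 177, running total 177.00
- cache (55/31 per unit): 17 of 31 → value 17×55/31 = 30.1613, running total 207.16
Total 207.16.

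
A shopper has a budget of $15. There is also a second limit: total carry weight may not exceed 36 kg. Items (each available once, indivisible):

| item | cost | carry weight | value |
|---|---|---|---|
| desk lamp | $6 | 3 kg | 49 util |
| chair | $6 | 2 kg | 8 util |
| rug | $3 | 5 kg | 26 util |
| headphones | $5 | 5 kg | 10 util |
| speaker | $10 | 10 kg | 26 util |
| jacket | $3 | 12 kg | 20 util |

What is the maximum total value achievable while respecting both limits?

95 util

Feasible sets respecting both limits:
- desk lamp+rug+jacket: cost 12, carry weight 20, value 95
- desk lamp+rug+headphones: cost 14, carry weight 13, value 85
- desk lamp+chair+rug: cost 15, carry weight 10, value 83
Best: 95 util.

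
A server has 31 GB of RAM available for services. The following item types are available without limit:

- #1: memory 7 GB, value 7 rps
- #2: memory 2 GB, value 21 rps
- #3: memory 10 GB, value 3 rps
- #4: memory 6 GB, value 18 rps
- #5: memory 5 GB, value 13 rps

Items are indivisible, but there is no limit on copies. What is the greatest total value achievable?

315 rps

Best value-per-unit is #2 at 21/2, and filling with it alone uses memory 15×2=30. No mix of the others beats 15×21 = 315.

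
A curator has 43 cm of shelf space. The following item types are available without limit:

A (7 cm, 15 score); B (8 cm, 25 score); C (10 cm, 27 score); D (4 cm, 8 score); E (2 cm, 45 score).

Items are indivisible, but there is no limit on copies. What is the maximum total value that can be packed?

945 score

Best value-per-unit is E at 45/2, and filling with it alone uses length 21×2=42. No mix of the others beats 21×45 = 945.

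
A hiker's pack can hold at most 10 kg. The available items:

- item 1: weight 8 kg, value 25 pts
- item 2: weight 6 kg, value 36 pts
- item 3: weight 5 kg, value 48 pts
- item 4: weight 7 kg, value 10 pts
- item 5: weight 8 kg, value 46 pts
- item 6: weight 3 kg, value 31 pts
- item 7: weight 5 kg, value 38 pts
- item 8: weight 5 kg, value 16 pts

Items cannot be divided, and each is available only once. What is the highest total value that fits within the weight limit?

86 pts

This is a 0/1 knapsack; check combinations near the capacity.
- item 3+item 7: weight 5+5=10, value 48+38=86
- item 3+item 6: weight 5+3=8, value 48+31=79
- item 6+item 7: weight 3+5=8, value 31+38=69
- item 2+item 6: weight 6+3=9, value 36+31=67
Best: 86 pts.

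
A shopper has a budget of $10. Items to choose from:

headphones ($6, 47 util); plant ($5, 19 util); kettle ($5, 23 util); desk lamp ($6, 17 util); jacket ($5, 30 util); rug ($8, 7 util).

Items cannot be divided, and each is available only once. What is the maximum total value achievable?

53 util

Check high-value combinations within $10:
- kettle+jacket: cost 5+5=10, value 23+30=53
- plant+jacket: cost 5+5=10, value 19+30=49
- headphones: cost 6, value 47
- plant+kettle: cost 5+5=10, value 19+23=42
- jacket: cost 5, value 30
Best: 53 util.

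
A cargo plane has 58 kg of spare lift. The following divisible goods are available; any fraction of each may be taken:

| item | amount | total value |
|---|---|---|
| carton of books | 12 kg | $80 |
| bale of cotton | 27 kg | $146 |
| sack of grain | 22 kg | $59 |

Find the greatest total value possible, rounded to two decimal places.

Take in order of value per unit:
- carton of books (80/12 per unit): all 12 → value 80, running total 80.00
- bale of cotton (146/27 per unit): all 27 → value 146, running total 226.00
- sack of grain (59/22 per unit): 19 of 22 → value 19×59/22 = 50.9545, running total 276.95
Total 276.95.

276.95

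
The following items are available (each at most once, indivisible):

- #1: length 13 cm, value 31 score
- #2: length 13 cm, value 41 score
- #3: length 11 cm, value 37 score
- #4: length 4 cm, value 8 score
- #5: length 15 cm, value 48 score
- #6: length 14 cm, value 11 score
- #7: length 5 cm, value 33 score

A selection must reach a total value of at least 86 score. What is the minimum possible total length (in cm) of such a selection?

Subsets with value ≥ 86, sorted by total length:
- #4+#5+#7: length 24, value 89
- #2+#5: length 28, value 89
- #2+#3+#4: length 28, value 86
- #2+#3+#7: length 29, value 111
Minimum length: 24 cm.

24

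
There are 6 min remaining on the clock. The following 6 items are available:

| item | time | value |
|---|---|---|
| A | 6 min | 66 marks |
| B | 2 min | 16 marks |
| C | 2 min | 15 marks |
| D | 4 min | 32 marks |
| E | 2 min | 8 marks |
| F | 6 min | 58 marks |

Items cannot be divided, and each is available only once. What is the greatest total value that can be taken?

66 marks

Check high-value combinations within 6 min:
- A: time 6, value 66
- F: time 6, value 58
- B+D: time 2+4=6, value 16+32=48
Best: 66 marks.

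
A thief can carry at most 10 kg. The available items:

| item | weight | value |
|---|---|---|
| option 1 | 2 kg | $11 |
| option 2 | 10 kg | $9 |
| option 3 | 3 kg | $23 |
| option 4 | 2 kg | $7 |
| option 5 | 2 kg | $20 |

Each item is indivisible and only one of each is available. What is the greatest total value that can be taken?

$61

Check high-value combinations within 10 kg:
- option 1+option 3+option 4+option 5: weight 2+3+2+2=9, value 11+23+7+20=61
- option 1+option 3+option 5: weight 2+3+2=7, value 11+23+20=54
- option 3+option 4+option 5: weight 3+2+2=7, value 23+7+20=50
Best: $61.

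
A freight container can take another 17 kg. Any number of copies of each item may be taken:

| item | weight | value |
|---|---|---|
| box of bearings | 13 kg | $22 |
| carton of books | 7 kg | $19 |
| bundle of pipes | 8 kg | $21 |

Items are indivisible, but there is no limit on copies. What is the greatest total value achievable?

Best value-per-unit is carton of books at 19/7; filling with it alone gives 2×19 = 38.
Optimal mix: 2×bundle of pipes → weight 16, value 42.

$42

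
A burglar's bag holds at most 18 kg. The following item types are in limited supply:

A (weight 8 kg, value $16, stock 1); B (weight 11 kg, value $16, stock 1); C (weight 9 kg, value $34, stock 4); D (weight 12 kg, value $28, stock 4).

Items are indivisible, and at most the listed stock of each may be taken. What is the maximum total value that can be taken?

$68

Best selections within weight 18 and stock limits:
- 2×C: weight 18, value 68
- 1×A + 1×C: weight 17, value 50
- 1×C: weight 9, value 34
Best: $68.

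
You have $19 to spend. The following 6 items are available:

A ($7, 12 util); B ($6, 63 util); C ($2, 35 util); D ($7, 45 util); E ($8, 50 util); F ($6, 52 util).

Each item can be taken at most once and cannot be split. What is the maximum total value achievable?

Check high-value combinations within $19:
- B+D+F: cost 6+7+6=19, value 63+45+52=160
- B+C+F: cost 6+2+6=14, value 63+35+52=150
- B+C+E: cost 6+2+8=16, value 63+35+50=148
Best: 160 util.

160 util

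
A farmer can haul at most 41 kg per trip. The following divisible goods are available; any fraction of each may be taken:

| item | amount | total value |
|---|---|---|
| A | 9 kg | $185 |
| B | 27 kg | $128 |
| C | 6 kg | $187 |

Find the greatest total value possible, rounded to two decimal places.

495.26

Take in order of value per unit:
- C (187/6 per unit): all 6 → value 187, running total 187.00
- A (185/9 per unit): all 9 → value 185, running total 372.00
- B (128/27 per unit): 26 of 27 → value 26×128/27 = 123.2593, running total 495.26
Total 495.26.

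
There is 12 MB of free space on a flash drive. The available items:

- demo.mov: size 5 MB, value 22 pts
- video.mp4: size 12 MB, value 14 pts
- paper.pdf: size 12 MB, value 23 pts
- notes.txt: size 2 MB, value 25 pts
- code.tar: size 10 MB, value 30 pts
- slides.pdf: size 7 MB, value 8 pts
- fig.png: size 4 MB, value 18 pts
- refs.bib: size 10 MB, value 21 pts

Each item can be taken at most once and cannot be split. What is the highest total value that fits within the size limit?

65 pts

Check high-value combinations within 12 MB:
- demo.mov+notes.txt+fig.png: size 5+2+4=11, value 22+25+18=65
- notes.txt+code.tar: size 2+10=12, value 25+30=55
- demo.mov+notes.txt: size 5+2=7, value 22+25=47
- notes.txt+refs.bib: size 2+10=12, value 25+21=46
Best: 65 pts.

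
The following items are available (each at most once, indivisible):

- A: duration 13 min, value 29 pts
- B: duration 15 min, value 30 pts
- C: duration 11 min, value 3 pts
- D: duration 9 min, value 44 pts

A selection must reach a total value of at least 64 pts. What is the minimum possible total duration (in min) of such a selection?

Subsets with value ≥ 64, sorted by total duration:
- A+D: duration 22, value 73
- B+D: duration 24, value 74
Minimum duration: 22 min.

22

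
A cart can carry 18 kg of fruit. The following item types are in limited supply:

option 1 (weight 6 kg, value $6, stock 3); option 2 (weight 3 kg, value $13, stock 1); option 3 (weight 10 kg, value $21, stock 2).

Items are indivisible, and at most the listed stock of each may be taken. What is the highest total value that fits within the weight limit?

$34

Top feasible selections:
- 1×option 2 + 1×option 3: weight 13, value 34
- 1×option 1 + 1×option 3: weight 16, value 27
Best: $34.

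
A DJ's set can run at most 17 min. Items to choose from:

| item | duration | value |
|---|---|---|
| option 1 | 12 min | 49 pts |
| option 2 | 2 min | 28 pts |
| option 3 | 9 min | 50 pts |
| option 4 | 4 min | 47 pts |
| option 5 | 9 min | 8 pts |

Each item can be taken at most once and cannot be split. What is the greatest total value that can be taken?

Check high-value combinations within 17 min:
- option 2+option 3+option 4: duration 2+9+4=15, value 28+50+47=125
- option 3+option 4: duration 9+4=13, value 50+47=97
- option 1+option 4: duration 12+4=16, value 49+47=96
Best: 125 pts.

125 pts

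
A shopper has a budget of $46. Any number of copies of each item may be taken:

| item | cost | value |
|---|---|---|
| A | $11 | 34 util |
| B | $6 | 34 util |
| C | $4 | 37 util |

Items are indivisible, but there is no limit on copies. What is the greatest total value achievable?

Best value-per-unit is C at 37/4, and filling with it alone uses cost 11×4=44. No mix of the others beats 11×37 = 407.

407 util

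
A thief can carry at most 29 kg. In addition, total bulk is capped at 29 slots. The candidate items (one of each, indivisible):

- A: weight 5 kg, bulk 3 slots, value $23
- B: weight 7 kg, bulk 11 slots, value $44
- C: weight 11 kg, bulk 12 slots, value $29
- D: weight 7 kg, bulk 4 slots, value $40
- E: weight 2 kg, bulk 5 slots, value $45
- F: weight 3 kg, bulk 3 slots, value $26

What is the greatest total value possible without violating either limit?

$178

Feasible sets respecting both limits:
- A+B+D+E+F: weight 24, bulk 26, value 178
- A+C+D+E+F: weight 28, bulk 27, value 163
- B+D+E+F: weight 19, bulk 23, value 155
- A+B+D+E: weight 21, bulk 23, value 152
Best: $178.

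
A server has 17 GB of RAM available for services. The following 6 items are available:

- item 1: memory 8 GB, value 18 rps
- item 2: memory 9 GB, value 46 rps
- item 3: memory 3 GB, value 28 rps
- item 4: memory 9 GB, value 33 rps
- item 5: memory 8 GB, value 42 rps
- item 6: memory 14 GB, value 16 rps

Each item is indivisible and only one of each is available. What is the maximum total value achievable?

88 rps

Check high-value combinations within 17 GB:
- item 2+item 5: memory 9+8=17, value 46+42=88
- item 4+item 5: memory 9+8=17, value 33+42=75
- item 2+item 3: memory 9+3=12, value 46+28=74
- item 3+item 5: memory 3+8=11, value 28+42=70
- item 1+item 2: memory 8+9=17, value 18+46=64
Best: 88 rps.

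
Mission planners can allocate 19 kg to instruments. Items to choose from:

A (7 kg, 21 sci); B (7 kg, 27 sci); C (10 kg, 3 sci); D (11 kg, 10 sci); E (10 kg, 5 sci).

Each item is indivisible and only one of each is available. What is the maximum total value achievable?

48 sci

Check high-value combinations within 19 kg:
- A+B: mass 7+7=14, value 21+27=48
- B+D: mass 7+11=18, value 27+10=37
- B+E: mass 7+10=17, value 27+5=32
Best: 48 sci.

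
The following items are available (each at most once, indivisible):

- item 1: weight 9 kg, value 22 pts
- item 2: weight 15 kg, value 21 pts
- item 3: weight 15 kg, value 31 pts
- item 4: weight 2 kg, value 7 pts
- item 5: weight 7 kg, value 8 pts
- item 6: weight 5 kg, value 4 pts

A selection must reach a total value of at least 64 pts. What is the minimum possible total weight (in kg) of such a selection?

31

Subsets with value ≥ 64, sorted by total weight:
- item 1+item 3+item 4+item 6: weight 31, value 64
- item 1+item 3+item 4+item 5: weight 33, value 68
- item 1+item 3+item 5+item 6: weight 36, value 65
- item 1+item 3+item 4+item 5+item 6: weight 38, value 72
Minimum weight: 31 kg.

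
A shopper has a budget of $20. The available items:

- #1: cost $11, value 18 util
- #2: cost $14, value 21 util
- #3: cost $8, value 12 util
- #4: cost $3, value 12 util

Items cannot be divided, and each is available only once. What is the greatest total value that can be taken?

Check high-value combinations within $20:
- #2+#4: cost 14+3=17, value 21+12=33
- #1+#4: cost 11+3=14, value 18+12=30
- #1+#3: cost 11+8=19, value 18+12=30
- #3+#4: cost 8+3=11, value 12+12=24
- #2: cost 14, value 21
Best: 33 util.

33 util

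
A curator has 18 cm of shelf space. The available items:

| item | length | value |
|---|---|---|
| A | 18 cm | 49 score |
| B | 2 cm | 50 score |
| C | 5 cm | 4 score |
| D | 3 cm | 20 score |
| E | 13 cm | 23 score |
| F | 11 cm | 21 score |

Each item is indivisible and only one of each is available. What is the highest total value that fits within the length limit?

Check high-value combinations within 18 cm:
- B+D+E: length 2+3+13=18, value 50+20+23=93
- B+D+F: length 2+3+11=16, value 50+20+21=91
- B+C+F: length 2+5+11=18, value 50+4+21=75
- B+C+D: length 2+5+3=10, value 50+4+20=74
Best: 93 score.

93 score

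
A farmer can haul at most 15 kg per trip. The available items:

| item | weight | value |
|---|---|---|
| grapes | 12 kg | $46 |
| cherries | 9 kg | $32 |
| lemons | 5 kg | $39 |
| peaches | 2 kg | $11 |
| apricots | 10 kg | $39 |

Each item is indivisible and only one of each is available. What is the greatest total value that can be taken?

$78

Check high-value combinations within 15 kg:
- lemons+apricots: weight 5+10=15, value 39+39=78
- cherries+lemons: weight 9+5=14, value 32+39=71
- grapes+peaches: weight 12+2=14, value 46+11=57
- lemons+peaches: weight 5+2=7, value 39+11=50
Best: $78.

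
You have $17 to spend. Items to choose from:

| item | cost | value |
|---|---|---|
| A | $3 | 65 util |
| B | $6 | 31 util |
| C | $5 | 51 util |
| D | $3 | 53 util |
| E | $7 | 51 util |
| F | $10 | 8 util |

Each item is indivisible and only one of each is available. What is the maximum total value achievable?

Check high-value combinations within $17:
- A+B+C+D: cost 3+6+5+3=17, value 65+31+51+53=200
- A+C+D: cost 3+5+3=11, value 65+51+53=169
- A+D+E: cost 3+3+7=13, value 65+53+51=169
Best: 200 util.

200 util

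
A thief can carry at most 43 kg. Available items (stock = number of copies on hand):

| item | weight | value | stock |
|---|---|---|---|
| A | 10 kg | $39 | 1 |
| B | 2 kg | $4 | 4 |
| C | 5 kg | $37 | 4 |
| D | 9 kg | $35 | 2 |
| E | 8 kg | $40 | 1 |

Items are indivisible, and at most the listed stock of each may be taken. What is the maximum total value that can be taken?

$235

Top feasible selections:
- 1×A + 2×B + 4×C + 1×E: weight 42, value 235
- 3×B + 4×C + 1×D + 1×E: weight 43, value 235
- 1×A + 1×B + 4×C + 1×E: weight 40, value 231
Best: $235.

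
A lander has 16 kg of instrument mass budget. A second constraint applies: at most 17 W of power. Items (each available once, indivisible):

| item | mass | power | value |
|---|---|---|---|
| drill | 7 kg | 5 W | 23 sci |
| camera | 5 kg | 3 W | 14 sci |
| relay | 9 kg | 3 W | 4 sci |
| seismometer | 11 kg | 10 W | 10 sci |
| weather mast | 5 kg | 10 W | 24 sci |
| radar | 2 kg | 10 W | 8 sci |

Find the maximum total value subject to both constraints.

47 sci

Feasible sets respecting both limits:
- drill+weather mast: mass 12, power 15, value 47
- camera+weather mast: mass 10, power 13, value 38
- drill+camera: mass 12, power 8, value 37
Best: 47 sci.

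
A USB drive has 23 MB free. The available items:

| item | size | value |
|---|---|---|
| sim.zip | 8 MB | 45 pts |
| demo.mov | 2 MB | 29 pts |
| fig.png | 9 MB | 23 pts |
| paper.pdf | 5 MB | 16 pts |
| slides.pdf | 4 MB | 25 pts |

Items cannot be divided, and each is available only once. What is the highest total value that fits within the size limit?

122 pts

Check high-value combinations within 23 MB:
- sim.zip+demo.mov+fig.png+slides.pdf: size 8+2+9+4=23, value 45+29+23+25=122
- sim.zip+demo.mov+paper.pdf+slides.pdf: size 8+2+5+4=19, value 45+29+16+25=115
- sim.zip+demo.mov+slides.pdf: size 8+2+4=14, value 45+29+25=99
- sim.zip+demo.mov+fig.png: size 8+2+9=19, value 45+29+23=97
Best: 122 pts.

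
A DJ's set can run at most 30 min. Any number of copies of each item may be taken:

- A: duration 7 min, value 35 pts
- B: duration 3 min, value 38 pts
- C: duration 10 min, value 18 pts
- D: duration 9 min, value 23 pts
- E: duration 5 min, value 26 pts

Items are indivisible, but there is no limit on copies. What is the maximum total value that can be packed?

380 pts

Best value-per-unit is B at 38/3, and filling with it alone uses duration 10×3=30. No mix of the others beats 10×38 = 380.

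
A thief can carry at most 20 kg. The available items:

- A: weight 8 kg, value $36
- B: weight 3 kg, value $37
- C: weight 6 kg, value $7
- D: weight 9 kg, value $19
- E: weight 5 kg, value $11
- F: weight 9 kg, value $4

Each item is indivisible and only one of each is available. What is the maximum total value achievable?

$92

Check high-value combinations within 20 kg:
- A+B+D: weight 8+3+9=20, value 36+37+19=92
- A+B+E: weight 8+3+5=16, value 36+37+11=84
- A+B+C: weight 8+3+6=17, value 36+37+7=80
- A+B+F: weight 8+3+9=20, value 36+37+4=77
- A+B: weight 8+3=11, value 36+37=73
Best: $92.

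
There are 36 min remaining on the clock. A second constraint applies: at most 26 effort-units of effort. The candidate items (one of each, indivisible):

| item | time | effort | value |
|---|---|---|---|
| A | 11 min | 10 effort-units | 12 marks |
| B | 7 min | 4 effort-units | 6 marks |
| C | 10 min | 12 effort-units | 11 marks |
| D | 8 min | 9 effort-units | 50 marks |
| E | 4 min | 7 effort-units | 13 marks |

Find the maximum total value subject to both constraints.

75 marks

Feasible sets respecting both limits:
- A+D+E: time 23, effort 26, value 75
- B+D+E: time 19, effort 20, value 69
- A+B+D: time 26, effort 23, value 68
- B+C+D: time 25, effort 25, value 67
Best: 75 marks.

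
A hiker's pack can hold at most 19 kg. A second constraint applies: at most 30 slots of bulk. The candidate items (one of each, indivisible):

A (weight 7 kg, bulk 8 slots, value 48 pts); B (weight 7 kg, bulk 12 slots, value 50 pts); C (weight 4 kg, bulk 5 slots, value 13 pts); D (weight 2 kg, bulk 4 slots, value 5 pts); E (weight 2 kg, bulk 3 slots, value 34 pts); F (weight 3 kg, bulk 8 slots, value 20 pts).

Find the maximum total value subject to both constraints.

137 pts

Feasible sets respecting both limits:
- A+B+D+E: weight 18, bulk 27, value 137
- A+B+E: weight 16, bulk 23, value 132
- A+C+D+E+F: weight 18, bulk 28, value 120
- A+B+F: weight 17, bulk 28, value 118
Best: 137 pts.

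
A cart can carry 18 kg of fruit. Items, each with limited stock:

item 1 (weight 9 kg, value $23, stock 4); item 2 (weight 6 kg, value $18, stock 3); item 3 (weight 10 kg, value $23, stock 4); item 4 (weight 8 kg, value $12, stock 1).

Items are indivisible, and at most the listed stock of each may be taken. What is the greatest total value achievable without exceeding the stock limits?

Top feasible selections:
- 3×item 2: weight 18, value 54
- 2×item 1: weight 18, value 46
- 1×item 1 + 1×item 2: weight 15, value 41
Best: $54.

$54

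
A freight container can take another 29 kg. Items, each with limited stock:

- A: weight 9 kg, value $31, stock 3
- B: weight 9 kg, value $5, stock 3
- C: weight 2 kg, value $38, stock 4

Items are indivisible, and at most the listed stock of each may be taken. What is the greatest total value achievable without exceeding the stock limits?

Top feasible selections:
- 2×A + 4×C: weight 26, value 214
- 1×A + 1×B + 4×C: weight 26, value 188
Best: $214.

$214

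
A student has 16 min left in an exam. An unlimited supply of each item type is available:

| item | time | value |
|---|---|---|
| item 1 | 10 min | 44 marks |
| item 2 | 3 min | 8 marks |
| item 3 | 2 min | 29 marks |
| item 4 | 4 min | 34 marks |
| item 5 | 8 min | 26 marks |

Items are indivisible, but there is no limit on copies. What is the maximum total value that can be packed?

232 marks

Best value-per-unit is item 3 at 29/2, and filling with it alone uses time 8×2=16. No mix of the others beats 8×29 = 232.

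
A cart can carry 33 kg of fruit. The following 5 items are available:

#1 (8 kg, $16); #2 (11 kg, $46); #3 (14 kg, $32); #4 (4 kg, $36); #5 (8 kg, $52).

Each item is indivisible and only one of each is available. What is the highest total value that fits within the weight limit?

$150

Check high-value combinations within 33 kg:
- #1+#2+#4+#5: weight 8+11+4+8=31, value 16+46+36+52=150
- #2+#4+#5: weight 11+4+8=23, value 46+36+52=134
- #2+#3+#5: weight 11+14+8=33, value 46+32+52=130
Best: $150.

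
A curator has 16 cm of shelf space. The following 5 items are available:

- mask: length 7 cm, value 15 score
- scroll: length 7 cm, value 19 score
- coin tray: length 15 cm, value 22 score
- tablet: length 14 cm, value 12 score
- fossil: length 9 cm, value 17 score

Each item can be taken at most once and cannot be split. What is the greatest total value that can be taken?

This is a 0/1 knapsack; check combinations near the capacity.
- scroll+fossil: length 7+9=16, value 19+17=36
- mask+scroll: length 7+7=14, value 15+19=34
- mask+fossil: length 7+9=16, value 15+17=32
Best: 36 score.

36 score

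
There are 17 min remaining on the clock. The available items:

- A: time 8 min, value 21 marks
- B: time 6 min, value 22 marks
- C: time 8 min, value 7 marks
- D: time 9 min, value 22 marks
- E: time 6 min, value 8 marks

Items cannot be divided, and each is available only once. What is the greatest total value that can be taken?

Check high-value combinations within 17 min:
- B+D: time 6+9=15, value 22+22=44
- A+B: time 8+6=14, value 21+22=43
- A+D: time 8+9=17, value 21+22=43
- B+E: time 6+6=12, value 22+8=30
Best: 44 marks.

44 marks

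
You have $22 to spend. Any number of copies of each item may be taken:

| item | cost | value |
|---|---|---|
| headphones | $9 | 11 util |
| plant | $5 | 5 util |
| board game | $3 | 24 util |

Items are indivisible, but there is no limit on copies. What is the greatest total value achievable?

168 util

Best value-per-unit is board game at 24/3, and filling with it alone uses cost 7×3=21. No mix of the others beats 7×24 = 168.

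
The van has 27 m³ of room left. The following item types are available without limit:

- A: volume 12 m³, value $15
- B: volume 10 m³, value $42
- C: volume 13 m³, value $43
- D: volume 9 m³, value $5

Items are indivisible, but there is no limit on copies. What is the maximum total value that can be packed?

$86

Best value-per-unit is B at 42/10; filling with it alone gives 2×42 = 84.
Optimal mix: 2×C → volume 26, value 86.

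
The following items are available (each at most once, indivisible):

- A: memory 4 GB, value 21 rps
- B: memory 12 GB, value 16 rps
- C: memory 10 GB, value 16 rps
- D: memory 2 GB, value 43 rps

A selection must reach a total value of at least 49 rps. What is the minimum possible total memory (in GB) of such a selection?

6

Subsets with value ≥ 49, sorted by total memory:
- A+D: memory 6, value 64
- C+D: memory 12, value 59
- B+D: memory 14, value 59
- A+C+D: memory 16, value 80
Minimum memory: 6 GB.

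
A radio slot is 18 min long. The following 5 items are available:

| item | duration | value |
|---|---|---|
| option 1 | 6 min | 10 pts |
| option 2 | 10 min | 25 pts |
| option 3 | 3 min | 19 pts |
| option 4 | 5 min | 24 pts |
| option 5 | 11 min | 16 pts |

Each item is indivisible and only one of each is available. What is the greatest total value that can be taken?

Check high-value combinations within 18 min:
- option 2+option 3+option 4: duration 10+3+5=18, value 25+19+24=68
- option 1+option 3+option 4: duration 6+3+5=14, value 10+19+24=53
- option 2+option 4: duration 10+5=15, value 25+24=49
- option 2+option 3: duration 10+3=13, value 25+19=44
Best: 68 pts.

68 pts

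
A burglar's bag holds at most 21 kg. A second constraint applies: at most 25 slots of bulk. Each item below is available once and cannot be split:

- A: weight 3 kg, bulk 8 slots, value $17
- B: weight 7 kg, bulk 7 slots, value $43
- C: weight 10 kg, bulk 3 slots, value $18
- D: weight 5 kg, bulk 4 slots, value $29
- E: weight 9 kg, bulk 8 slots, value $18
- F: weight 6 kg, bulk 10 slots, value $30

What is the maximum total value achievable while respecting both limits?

Feasible sets respecting both limits:
- B+D+F: weight 18, bulk 21, value 102
- B+D+E: weight 21, bulk 19, value 90
- A+B+F: weight 16, bulk 25, value 90
Best: $102.

$102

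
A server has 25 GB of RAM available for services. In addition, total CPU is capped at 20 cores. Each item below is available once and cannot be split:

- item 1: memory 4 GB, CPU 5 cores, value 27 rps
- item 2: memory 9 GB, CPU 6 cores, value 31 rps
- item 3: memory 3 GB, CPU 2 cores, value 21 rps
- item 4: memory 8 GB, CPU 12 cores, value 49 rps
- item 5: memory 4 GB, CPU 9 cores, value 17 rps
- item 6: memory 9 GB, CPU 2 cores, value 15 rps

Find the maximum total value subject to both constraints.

Feasible sets respecting both limits:
- item 2+item 3+item 4: memory 20, CPU 20, value 101
- item 1+item 3+item 4: memory 15, CPU 19, value 97
- item 1+item 2+item 3+item 6: memory 25, CPU 15, value 94
- item 1+item 4+item 6: memory 21, CPU 19, value 91
Best: 101 rps.

101 rps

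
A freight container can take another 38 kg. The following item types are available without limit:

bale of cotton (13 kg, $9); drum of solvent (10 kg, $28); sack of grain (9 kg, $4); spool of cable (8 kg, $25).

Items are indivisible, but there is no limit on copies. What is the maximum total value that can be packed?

$109

Best value-per-unit is spool of cable at 25/8; filling with it alone gives 4×25 = 100.
Optimal mix: 3×drum of solvent + 1×spool of cable → weight 38, value 109.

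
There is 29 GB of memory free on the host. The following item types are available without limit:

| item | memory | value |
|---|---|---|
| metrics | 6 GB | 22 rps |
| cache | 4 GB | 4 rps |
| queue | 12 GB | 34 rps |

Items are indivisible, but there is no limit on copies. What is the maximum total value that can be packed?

Best value-per-unit is metrics at 22/6; filling with it alone gives 4×22 = 88.
Optimal mix: 4×metrics + 1×cache → memory 28, value 92.

92 rps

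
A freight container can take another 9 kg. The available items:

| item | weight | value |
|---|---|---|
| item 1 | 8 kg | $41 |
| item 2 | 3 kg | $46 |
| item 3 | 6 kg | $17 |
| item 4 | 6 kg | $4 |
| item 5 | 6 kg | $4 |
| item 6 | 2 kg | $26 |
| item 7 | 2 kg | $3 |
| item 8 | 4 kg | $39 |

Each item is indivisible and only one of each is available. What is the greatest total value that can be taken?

Check high-value combinations within 9 kg:
- item 2+item 6+item 8: weight 3+2+4=9, value 46+26+39=111
- item 2+item 7+item 8: weight 3+2+4=9, value 46+3+39=88
- item 2+item 8: weight 3+4=7, value 46+39=85
- item 2+item 6+item 7: weight 3+2+2=7, value 46+26+3=75
- item 2+item 6: weight 3+2=5, value 46+26=72
Best: $111.

$111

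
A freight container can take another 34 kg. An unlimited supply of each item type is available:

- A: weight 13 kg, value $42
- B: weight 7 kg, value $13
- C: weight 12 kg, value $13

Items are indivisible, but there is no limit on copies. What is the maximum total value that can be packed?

Best value-per-unit is A at 42/13; filling with it alone gives 2×42 = 84.
Optimal mix: 2×A + 1×B → weight 33, value 97.

$97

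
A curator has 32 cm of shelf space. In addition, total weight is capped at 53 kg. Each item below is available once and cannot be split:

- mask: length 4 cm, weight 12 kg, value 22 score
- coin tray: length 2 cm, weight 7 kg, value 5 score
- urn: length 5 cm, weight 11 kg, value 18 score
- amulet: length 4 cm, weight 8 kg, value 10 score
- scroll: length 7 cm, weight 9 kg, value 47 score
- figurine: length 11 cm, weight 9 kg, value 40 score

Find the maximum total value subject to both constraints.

137 score

Feasible sets respecting both limits:
- mask+urn+amulet+scroll+figurine: length 31, weight 49, value 137
- mask+coin tray+urn+scroll+figurine: length 29, weight 48, value 132
- mask+urn+scroll+figurine: length 27, weight 41, value 127
- mask+coin tray+amulet+scroll+figurine: length 28, weight 45, value 124
Best: 137 score.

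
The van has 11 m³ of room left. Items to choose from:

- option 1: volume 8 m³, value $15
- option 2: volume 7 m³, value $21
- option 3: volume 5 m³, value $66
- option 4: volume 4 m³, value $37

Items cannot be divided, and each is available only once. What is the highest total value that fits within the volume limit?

Check high-value combinations within 11 m³:
- option 3+option 4: volume 5+4=9, value 66+37=103
- option 3: volume 5, value 66
- option 2+option 4: volume 7+4=11, value 21+37=58
- option 4: volume 4, value 37
- option 2: volume 7, value 21
Best: $103.

$103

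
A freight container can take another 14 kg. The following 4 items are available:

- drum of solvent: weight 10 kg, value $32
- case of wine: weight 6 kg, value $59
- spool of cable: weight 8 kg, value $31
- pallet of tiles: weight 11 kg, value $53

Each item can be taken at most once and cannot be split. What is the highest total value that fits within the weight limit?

$90

Check high-value combinations within 14 kg:
- case of wine+spool of cable: weight 6+8=14, value 59+31=90
- case of wine: weight 6, value 59
- pallet of tiles: weight 11, value 53
Best: $90.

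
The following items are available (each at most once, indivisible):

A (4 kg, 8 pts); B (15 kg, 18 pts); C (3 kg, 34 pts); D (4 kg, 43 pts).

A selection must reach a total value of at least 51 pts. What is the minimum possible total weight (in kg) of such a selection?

7

Subsets with value ≥ 51, sorted by total weight:
- C+D: weight 7, value 77
- A+D: weight 8, value 51
- A+C+D: weight 11, value 85
Minimum weight: 7 kg.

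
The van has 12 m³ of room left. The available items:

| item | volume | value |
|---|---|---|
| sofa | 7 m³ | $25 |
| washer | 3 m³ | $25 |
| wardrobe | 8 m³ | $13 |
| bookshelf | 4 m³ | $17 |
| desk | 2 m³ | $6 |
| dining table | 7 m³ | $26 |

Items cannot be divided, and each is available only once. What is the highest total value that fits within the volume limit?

This is a 0/1 knapsack; check combinations near the capacity.
- washer+desk+dining table: volume 3+2+7=12, value 25+6+26=57
- sofa+washer+desk: volume 7+3+2=12, value 25+25+6=56
- washer+dining table: volume 3+7=10, value 25+26=51
- sofa+washer: volume 7+3=10, value 25+25=50
- washer+bookshelf+desk: volume 3+4+2=9, value 25+17+6=48
Best: $57.

$57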